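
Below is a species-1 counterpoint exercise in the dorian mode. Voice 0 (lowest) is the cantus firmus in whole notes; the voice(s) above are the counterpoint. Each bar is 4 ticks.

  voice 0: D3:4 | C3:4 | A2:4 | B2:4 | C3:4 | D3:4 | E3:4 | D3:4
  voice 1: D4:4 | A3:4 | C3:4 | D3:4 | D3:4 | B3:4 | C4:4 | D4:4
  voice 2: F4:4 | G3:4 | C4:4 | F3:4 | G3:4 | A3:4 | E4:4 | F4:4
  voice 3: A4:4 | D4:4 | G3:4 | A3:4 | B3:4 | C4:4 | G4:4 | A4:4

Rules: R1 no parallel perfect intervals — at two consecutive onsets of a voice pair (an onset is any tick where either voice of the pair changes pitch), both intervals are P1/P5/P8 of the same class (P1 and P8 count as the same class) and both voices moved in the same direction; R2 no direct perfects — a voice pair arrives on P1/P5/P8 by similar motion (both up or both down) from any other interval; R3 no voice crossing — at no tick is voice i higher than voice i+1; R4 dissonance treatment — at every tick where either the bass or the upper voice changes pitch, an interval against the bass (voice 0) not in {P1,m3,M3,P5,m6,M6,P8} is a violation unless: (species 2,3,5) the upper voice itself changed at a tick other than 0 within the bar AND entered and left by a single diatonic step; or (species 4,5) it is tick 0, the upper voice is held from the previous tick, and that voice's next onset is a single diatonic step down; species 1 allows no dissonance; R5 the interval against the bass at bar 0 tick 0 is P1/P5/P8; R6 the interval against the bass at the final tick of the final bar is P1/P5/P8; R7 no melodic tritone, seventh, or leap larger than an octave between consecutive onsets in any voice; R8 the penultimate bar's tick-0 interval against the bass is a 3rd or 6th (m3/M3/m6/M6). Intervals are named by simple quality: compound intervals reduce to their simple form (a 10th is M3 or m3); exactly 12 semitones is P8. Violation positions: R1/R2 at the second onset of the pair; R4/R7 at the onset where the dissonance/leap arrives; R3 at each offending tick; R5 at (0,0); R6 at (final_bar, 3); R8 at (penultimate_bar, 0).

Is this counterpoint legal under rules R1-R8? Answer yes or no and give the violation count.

bar 0: v0=D3 v1=D4 v2=F4 v3=A4 (P5)
bar 1: v0=C3 v1=A3 v2=G3 v3=D4 (M2)
bar 2: v0=A2 v1=C3 v2=C4 v3=G3 (m7)
bar 3: v0=B2 v1=D3 v2=F3 v3=A3 (m7)
bar 4: v0=C3 v1=D3 v2=G3 v3=B3 (M7)
bar 5: v0=D3 v1=B3 v2=A3 v3=C4 (m7)
bar 6: v0=E3 v1=C4 v2=E4 v3=G4 (m3)
bar 7: v0=D3 v1=D4 v2=F4 v3=A4 (P5)
  R5 @ bar0.0: opens on m3
  R2 @ bar1.0: D3/F4 m3 -> C3/G3 P5 similar
  R2 @ bar1.0: F4/A4 M3 -> G3/D4 P5 similar
  R3 @ bar1.0: A3 above G3
  R4 @ bar1.0: C3/D4 M2 untreated
  R7 @ bar1.0: F4->G3 leap 10st
  R3 @ bar1.1: A3 above G3
  R3 @ bar1.2: A3 above G3
  R3 @ bar1.3: A3 above G3
  R2 @ bar2.0: A3/D4 P4 -> C3/G3 P5 similar
  R3 @ bar2.0: C4 above G3
  R4 @ bar2.0: A2/G3 m7 untreated
  R3 @ bar2.1: C4 above G3
  R3 @ bar2.2: C4 above G3
  R3 @ bar2.3: C4 above G3
  R1 @ bar3.0: C3/G3 P5 -> D3/A3 P5 similar
  R4 @ bar3.0: B2/F3 TT untreated
  R4 @ bar3.0: B2/A3 m7 untreated
  R2 @ bar4.0: B2/F3 TT -> C3/G3 P5 similar
  R4 @ bar4.0: C3/D3 M2 untreated
  R4 @ bar4.0: C3/B3 M7 untreated
  R1 @ bar5.0: C3/G3 P5 -> D3/A3 P5 similar
  R3 @ bar5.0: B3 above A3
  R4 @ bar5.0: D3/C4 m7 untreated
  R3 @ bar5.1: B3 above A3
  R3 @ bar5.2: B3 above A3
  R3 @ bar5.3: B3 above A3
  R2 @ bar6.0: D3/A3 P5 -> E3/E4 P8 similar
  R2 @ bar6.0: B3/C4 m2 -> C4/G4 P5 similar
  R8 @ bar6.0: penult P8 not 3rd/6th
  R1 @ bar7.0: C4/G4 P5 -> D4/A4 P5 similar
  R6 @ bar7.3: closes on m3

No (32 violations)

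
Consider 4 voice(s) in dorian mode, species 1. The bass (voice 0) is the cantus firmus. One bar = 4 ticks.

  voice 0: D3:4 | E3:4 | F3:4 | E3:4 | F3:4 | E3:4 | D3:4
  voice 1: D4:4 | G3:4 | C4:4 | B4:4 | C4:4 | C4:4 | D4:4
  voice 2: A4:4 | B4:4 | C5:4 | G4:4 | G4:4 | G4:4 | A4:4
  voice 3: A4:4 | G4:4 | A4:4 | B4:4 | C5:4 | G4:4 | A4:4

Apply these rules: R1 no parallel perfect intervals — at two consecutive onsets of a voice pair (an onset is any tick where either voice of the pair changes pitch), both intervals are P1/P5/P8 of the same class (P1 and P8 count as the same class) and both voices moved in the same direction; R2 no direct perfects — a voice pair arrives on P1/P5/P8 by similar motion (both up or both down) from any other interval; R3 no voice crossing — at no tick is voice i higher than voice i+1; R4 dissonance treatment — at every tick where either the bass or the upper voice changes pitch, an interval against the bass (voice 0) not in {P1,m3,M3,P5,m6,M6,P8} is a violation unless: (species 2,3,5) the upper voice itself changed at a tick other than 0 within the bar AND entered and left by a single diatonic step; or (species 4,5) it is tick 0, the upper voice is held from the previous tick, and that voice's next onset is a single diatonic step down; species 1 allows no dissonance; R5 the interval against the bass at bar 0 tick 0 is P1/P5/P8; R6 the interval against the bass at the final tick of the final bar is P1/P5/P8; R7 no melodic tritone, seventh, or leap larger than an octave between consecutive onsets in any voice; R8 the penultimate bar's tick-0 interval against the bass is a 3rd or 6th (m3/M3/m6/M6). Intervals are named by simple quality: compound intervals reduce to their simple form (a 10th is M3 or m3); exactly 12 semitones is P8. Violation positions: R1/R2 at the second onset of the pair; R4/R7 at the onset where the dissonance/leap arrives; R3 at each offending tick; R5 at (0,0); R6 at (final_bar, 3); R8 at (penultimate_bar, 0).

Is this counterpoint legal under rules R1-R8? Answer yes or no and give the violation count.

bar 0: v0=D3 v1=D4 v2=A4 v3=A4 (P5)
bar 1: v0=E3 v1=G3 v2=B4 v3=G4 (m3)
bar 2: v0=F3 v1=C4 v2=C5 v3=A4 (M3)
bar 3: v0=E3 v1=B4 v2=G4 v3=B4 (P5)
bar 4: v0=F3 v1=C4 v2=G4 v3=C5 (P5)
bar 5: v0=E3 v1=C4 v2=G4 v3=G4 (m3)
bar 6: v0=D3 v1=D4 v2=A4 v3=A4 (P5)
  R1 @ bar1.0: D3/A4 P5 -> E3/B4 P5 similar
  R2 @ bar1.0: D4/A4 P5 -> G3/G4 P8 similar
  R3 @ bar1.0: B4 above G4
  R3 @ bar1.1: B4 above G4
  R3 @ bar1.2: B4 above G4
  R3 @ bar1.3: B4 above G4
  R1 @ bar2.0: E3/B4 P5 -> F3/C5 P5 similar
  R2 @ bar2.0: E3/G3 m3 -> F3/C4 P5 similar
  R2 @ bar2.0: G3/B4 M3 -> C4/C5 P8 similar
  R3 @ bar2.0: C5 above A4
  R3 @ bar2.1: C5 above A4
  R3 @ bar2.2: C5 above A4
  R3 @ bar2.3: C5 above A4
  R2 @ bar3.0: C4/A4 M6 -> B4/B4 P1 similar
  R3 @ bar3.0: B4 above G4
  R7 @ bar3.0: C4->B4 leap 11st
  R3 @ bar3.1: B4 above G4
  R3 @ bar3.2: B4 above G4
  R3 @ bar3.3: B4 above G4
  R1 @ bar4.0: E3/B4 P5 -> F3/C5 P5 similar
  R4 @ bar4.0: F3/G4 M2 untreated
  R7 @ bar4.0: B4->C4 leap 11st
  R1 @ bar6.0: C4/G4 P5 -> D4/A4 P5 similar
  R1 @ bar6.0: C4/G4 P5 -> D4/A4 P5 similar
  R1 @ bar6.0: G4/G4 P1 -> A4/A4 P1 similar

No (25 violations)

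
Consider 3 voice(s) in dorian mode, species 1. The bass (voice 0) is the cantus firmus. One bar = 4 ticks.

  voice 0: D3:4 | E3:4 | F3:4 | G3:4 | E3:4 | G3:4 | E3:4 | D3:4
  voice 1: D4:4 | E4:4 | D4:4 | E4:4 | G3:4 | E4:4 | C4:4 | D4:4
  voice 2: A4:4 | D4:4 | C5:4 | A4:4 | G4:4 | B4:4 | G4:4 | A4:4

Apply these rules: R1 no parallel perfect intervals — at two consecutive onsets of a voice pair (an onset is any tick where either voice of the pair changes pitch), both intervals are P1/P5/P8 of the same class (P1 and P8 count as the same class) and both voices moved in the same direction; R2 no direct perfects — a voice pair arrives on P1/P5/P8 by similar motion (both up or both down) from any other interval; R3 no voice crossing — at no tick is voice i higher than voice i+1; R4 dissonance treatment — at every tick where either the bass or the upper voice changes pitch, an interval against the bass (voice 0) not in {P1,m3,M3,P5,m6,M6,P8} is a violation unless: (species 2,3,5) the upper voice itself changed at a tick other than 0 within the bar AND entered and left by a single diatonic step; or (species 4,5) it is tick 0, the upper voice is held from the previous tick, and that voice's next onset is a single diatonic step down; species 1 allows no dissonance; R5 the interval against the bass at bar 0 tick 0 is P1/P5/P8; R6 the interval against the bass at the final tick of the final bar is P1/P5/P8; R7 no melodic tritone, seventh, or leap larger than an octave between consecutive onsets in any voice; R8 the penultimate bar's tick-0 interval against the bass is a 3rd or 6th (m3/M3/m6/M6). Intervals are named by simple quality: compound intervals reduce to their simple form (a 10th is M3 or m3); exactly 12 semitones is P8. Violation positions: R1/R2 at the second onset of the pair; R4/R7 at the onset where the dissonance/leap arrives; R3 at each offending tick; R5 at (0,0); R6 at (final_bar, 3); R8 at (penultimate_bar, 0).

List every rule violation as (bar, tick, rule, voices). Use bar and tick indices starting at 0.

bar 0: v0=D3 v1=D4 v2=A4 downbeat P5
bar 1: v0=E3 v1=E4 v2=D4 downbeat m7
bar 2: v0=F3 v1=D4 v2=C5 downbeat P5
bar 3: v0=G3 v1=E4 v2=A4 downbeat M2
bar 4: v0=E3 v1=G3 v2=G4 downbeat m3
bar 5: v0=G3 v1=E4 v2=B4 downbeat M3
bar 6: v0=E3 v1=C4 v2=G4 downbeat m3
bar 7: v0=D3 v1=D4 v2=A4 downbeat P5
  -> R1 @ bar 1 tick 0 v(0, 1): D3/D4 P8 -> E3/E4 P8 similar
  -> R3 @ bar 1 tick 0 v(1, 2): E4 above D4
  -> R4 @ bar 1 tick 0 v(0, 2): E3/D4 m7 untreated
  -> R3 @ bar 1 tick 1 v(1, 2): E4 above D4
  -> R3 @ bar 1 tick 2 v(1, 2): E4 above D4
  -> R3 @ bar 1 tick 3 v(1, 2): E4 above D4
  -> R2 @ bar 2 tick 0 v(0, 2): E3/D4 m7 -> F3/C5 P5 similar
  -> R7 @ bar 2 tick 0 v(2,): D4->C5 leap 10st
  -> R4 @ bar 3 tick 0 v(0, 2): G3/A4 M2 untreated
  -> R2 @ bar 4 tick 0 v(1, 2): E4/A4 P4 -> G3/G4 P8 similar
  -> R2 @ bar 5 tick 0 v(1, 2): G3/G4 P8 -> E4/B4 P5 similar
  -> R1 @ bar 6 tick 0 v(1, 2): E4/B4 P5 -> C4/G4 P5 similar
  -> R1 @ bar 7 tick 0 v(1, 2): C4/G4 P5 -> D4/A4 P5 similar

(1, 0, R1, (0, 1))
(1, 0, R3, (1, 2))
(1, 0, R4, (0, 2))
(1, 1, R3, (1, 2))
(1, 2, R3, (1, 2))
(1, 3, R3, (1, 2))
(2, 0, R2, (0, 2))
(2, 0, R7, (2,))
(3, 0, R4, (0, 2))
(4, 0, R2, (1, 2))
(5, 0, R2, (1, 2))
(6, 0, R1, (1, 2))
(7, 0, R1, (1, 2))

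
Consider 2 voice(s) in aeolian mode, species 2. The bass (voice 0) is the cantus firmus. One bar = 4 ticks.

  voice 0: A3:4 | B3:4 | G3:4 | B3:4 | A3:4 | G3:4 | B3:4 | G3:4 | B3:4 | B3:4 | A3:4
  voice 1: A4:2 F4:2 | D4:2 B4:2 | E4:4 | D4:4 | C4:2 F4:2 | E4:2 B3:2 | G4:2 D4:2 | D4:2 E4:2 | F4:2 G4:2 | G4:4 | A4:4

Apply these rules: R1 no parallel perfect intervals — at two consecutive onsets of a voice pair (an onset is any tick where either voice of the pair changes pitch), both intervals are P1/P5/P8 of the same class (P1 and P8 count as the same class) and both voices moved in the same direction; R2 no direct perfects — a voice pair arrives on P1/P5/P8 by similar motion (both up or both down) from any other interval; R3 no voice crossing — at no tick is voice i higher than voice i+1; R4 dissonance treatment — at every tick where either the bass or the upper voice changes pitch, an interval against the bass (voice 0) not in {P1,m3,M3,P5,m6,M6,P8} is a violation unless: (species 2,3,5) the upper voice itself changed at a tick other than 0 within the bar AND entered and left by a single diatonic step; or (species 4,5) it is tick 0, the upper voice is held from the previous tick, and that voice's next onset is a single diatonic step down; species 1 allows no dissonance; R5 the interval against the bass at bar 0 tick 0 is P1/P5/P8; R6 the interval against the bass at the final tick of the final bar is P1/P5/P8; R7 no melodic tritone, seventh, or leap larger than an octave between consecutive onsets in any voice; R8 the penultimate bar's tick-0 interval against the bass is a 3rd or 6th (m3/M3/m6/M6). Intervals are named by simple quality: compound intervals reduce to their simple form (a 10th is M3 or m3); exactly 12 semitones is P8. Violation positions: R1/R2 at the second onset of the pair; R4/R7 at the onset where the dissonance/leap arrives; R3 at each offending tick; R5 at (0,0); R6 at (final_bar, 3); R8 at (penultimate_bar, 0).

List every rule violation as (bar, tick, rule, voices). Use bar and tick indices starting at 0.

bar 0: v0=A3 v1=A4 downbeat P8
bar 1: v0=B3 v1=D4 downbeat m3
bar 2: v0=G3 v1=E4 downbeat M6
bar 3: v0=B3 v1=D4 downbeat m3
bar 4: v0=A3 v1=C4 downbeat m3
bar 5: v0=G3 v1=E4 downbeat M6
bar 6: v0=B3 v1=G4 downbeat m6
bar 7: v0=G3 v1=D4 downbeat P5
bar 8: v0=B3 v1=F4 downbeat TT
bar 9: v0=B3 v1=G4 downbeat m6
bar 10: v0=A3 v1=A4 downbeat P8
  -> R4 @ bar 8 tick 0 v(0, 1): B3/F4 TT untreated

(8, 0, R4, (0, 1))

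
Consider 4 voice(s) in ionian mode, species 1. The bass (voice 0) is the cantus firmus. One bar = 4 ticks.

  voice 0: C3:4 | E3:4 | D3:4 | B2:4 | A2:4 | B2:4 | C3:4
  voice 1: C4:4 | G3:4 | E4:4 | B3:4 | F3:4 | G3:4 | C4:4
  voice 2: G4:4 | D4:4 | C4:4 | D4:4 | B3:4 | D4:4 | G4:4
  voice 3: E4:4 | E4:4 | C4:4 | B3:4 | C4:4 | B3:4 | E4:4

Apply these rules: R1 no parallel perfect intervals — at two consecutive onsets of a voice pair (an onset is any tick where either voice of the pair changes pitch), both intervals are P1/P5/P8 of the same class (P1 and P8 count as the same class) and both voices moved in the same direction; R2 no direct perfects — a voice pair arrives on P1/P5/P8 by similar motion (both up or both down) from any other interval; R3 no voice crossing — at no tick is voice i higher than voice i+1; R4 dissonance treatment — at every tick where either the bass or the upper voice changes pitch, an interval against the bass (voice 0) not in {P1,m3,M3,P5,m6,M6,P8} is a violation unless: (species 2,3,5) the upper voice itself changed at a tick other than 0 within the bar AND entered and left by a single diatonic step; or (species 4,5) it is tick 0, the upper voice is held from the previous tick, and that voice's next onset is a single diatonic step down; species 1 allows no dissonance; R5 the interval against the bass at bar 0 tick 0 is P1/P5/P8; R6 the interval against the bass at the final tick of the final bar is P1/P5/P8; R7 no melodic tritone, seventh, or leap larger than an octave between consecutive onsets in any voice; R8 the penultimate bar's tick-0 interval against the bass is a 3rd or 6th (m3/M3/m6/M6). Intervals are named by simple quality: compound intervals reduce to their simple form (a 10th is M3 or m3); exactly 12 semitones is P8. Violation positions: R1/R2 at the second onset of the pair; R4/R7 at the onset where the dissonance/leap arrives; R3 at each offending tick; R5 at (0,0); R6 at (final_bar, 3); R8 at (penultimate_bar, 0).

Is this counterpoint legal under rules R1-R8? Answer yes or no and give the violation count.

No (38 violations)

bar 0: v0=C3 v1=C4 v2=G4 v3=E4 (M3)
bar 1: v0=E3 v1=G3 v2=D4 v3=E4 (P8)
bar 2: v0=D3 v1=E4 v2=C4 v3=C4 (m7)
bar 3: v0=B2 v1=B3 v2=D4 v3=B3 (P8)
bar 4: v0=A2 v1=F3 v2=B3 v3=C4 (m3)
bar 5: v0=B2 v1=G3 v2=D4 v3=B3 (P8)
bar 6: v0=C3 v1=C4 v2=G4 v3=E4 (M3)
  R3 @ bar0.0: G4 above E4
  R5 @ bar0.0: opens on M3
  R3 @ bar0.1: G4 above E4
  R3 @ bar0.2: G4 above E4
  R3 @ bar0.3: G4 above E4
  R1 @ bar1.0: C4/G4 P5 -> G3/D4 P5 similar
  R4 @ bar1.0: E3/D4 m7 untreated
  R2 @ bar2.0: D4/E4 M2 -> C4/C4 P1 similar
  R3 @ bar2.0: E4 above C4
  R4 @ bar2.0: D3/E4 M2 untreated
  R4 @ bar2.0: D3/C4 m7 untreated
  R4 @ bar2.0: D3/C4 m7 untreated
  R3 @ bar2.1: E4 above C4
  R3 @ bar2.2: E4 above C4
  R3 @ bar2.3: E4 above C4
  R2 @ bar3.0: D3/E4 M2 -> B2/B3 P8 similar
  R2 @ bar3.0: D3/C4 m7 -> B2/B3 P8 similar
  R2 @ bar3.0: E4/C4 M3 -> B3/B3 P1 similar
  R3 @ bar3.0: D4 above B3
  R3 @ bar3.1: D4 above B3
  R3 @ bar3.2: D4 above B3
  R3 @ bar3.3: D4 above B3
  R4 @ bar4.0: A2/B3 M2 untreated
  R7 @ bar4.0: B3->F3 leap 6st
  R2 @ bar5.0: F3/B3 TT -> G3/D4 P5 similar
  R3 @ bar5.0: D4 above B3
  R8 @ bar5.0: penult P8 not 3rd/6th
  R3 @ bar5.1: D4 above B3
  R3 @ bar5.2: D4 above B3
  R3 @ bar5.3: D4 above B3
  R1 @ bar6.0: G3/D4 P5 -> C4/G4 P5 similar
  R2 @ bar6.0: B2/G3 m6 -> C3/C4 P8 similar
  R2 @ bar6.0: B2/D4 m3 -> C3/G4 P5 similar
  R3 @ bar6.0: G4 above E4
  R3 @ bar6.1: G4 above E4
  R3 @ bar6.2: G4 above E4
  R3 @ bar6.3: G4 above E4
  R6 @ bar6.3: closes on M3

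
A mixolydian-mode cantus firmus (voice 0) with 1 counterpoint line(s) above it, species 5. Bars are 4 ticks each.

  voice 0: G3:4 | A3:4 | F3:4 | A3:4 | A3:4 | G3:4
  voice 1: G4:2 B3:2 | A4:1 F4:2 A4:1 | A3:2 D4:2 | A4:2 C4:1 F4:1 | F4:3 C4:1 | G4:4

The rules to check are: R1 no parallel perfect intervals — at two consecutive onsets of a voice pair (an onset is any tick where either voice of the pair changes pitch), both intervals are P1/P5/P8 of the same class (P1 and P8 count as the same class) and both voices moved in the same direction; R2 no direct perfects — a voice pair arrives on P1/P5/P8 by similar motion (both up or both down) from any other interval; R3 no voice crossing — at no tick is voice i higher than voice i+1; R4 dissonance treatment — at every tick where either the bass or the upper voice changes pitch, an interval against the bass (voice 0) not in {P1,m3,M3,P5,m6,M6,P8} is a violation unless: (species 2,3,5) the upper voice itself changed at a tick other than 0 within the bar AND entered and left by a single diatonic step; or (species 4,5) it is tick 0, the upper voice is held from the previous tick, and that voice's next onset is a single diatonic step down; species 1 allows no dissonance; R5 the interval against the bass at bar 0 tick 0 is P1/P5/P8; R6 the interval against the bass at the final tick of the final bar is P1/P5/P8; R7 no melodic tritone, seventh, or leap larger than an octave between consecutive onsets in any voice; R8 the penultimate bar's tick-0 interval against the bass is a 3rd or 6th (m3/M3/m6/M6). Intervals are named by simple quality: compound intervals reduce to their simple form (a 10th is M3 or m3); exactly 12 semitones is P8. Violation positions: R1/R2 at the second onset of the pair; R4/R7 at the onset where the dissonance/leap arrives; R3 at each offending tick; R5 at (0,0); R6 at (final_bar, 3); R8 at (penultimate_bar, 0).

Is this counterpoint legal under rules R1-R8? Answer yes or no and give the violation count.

No (3 violations)

bar 0: v0=G3 v1=G4 (P8)
bar 1: v0=A3 v1=A4 (P8)
bar 2: v0=F3 v1=A3 (M3)
bar 3: v0=A3 v1=A4 (P8)
bar 4: v0=A3 v1=F4 (m6)
bar 5: v0=G3 v1=G4 (P8)
  R2 @ bar1.0: G3/B3 M3 -> A3/A4 P8 similar
  R7 @ bar1.0: B3->A4 leap 10st
  R2 @ bar3.0: F3/D4 M6 -> A3/A4 P8 similar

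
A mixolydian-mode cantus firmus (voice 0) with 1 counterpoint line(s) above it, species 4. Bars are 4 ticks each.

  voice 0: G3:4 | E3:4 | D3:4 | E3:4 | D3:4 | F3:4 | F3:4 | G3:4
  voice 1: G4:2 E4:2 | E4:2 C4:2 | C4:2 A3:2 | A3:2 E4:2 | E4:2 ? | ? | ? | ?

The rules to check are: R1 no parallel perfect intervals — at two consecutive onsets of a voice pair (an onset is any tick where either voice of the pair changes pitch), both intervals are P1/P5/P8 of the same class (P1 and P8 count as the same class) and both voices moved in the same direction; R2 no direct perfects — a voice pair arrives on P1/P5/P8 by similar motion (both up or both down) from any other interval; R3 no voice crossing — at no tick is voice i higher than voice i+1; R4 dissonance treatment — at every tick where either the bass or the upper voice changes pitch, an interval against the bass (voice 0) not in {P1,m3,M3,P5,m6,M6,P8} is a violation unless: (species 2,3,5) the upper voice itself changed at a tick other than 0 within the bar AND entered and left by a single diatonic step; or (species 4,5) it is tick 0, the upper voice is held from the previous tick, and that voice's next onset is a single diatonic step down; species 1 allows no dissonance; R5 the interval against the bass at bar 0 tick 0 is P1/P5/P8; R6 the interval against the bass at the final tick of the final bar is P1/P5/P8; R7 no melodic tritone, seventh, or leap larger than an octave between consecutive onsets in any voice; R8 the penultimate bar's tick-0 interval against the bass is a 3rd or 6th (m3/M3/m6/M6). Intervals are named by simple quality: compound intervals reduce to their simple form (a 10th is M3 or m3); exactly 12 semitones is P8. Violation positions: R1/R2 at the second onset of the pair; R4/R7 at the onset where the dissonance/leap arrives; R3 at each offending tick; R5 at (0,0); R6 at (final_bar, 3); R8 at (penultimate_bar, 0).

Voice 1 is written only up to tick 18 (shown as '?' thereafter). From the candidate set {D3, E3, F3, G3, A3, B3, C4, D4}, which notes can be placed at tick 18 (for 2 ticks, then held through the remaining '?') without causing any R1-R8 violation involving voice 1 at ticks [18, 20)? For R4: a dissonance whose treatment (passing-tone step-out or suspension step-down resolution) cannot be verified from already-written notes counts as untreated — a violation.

{A3, B3, D4}

D3: violates R7
E3: violates R4
F3: violates R7
G3: violates R4
A3: legal
B3: legal
C4: violates R4
D4: legal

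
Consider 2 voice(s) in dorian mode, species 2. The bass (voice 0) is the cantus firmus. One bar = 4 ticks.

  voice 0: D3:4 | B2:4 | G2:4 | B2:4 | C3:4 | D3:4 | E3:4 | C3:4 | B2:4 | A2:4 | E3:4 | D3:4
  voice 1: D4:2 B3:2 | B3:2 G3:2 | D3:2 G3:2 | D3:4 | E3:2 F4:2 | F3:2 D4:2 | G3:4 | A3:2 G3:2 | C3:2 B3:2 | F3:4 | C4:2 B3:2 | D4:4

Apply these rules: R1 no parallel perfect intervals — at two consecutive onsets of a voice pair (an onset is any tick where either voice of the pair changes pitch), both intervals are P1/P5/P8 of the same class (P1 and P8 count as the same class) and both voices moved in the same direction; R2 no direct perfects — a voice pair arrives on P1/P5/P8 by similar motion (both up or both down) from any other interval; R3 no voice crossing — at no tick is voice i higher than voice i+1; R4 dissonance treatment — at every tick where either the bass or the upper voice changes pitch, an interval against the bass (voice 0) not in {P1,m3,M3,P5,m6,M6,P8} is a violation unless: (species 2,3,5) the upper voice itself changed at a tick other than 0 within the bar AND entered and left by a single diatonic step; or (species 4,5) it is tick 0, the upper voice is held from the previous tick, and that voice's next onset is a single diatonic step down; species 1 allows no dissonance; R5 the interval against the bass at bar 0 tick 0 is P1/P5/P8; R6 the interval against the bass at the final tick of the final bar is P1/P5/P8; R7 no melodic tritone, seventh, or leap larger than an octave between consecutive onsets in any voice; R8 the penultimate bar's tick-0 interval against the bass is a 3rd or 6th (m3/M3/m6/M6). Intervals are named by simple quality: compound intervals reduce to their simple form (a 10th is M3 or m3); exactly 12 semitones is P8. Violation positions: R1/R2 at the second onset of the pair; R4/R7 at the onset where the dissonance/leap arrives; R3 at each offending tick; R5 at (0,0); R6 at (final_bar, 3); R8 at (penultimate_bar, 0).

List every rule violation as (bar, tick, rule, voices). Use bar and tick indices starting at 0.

bar 0: v0=D3 v1=D4 downbeat P8
bar 1: v0=B2 v1=B3 downbeat P8
bar 2: v0=G2 v1=D3 downbeat P5
bar 3: v0=B2 v1=D3 downbeat m3
bar 4: v0=C3 v1=E3 downbeat M3
bar 5: v0=D3 v1=F3 downbeat m3
bar 6: v0=E3 v1=G3 downbeat m3
bar 7: v0=C3 v1=A3 downbeat M6
bar 8: v0=B2 v1=C3 downbeat m2
bar 9: v0=A2 v1=F3 downbeat m6
bar 10: v0=E3 v1=C4 downbeat m6
bar 11: v0=D3 v1=D4 downbeat P8
  -> R2 @ bar 2 tick 0 v(0, 1): B2/G3 m6 -> G2/D3 P5 similar
  -> R4 @ bar 4 tick 2 v(0, 1): C3/F4 P4 untreated
  -> R7 @ bar 4 tick 2 v(1,): E3->F4 leap 13st
  -> R4 @ bar 8 tick 0 v(0, 1): B2/C3 m2 untreated
  -> R7 @ bar 8 tick 2 v(1,): C3->B3 leap 11st
  -> R7 @ bar 9 tick 0 v(1,): B3->F3 leap 6st

(2, 0, R2, (0, 1))
(4, 2, R4, (0, 1))
(4, 2, R7, (1,))
(8, 0, R4, (0, 1))
(8, 2, R7, (1,))
(9, 0, R7, (1,))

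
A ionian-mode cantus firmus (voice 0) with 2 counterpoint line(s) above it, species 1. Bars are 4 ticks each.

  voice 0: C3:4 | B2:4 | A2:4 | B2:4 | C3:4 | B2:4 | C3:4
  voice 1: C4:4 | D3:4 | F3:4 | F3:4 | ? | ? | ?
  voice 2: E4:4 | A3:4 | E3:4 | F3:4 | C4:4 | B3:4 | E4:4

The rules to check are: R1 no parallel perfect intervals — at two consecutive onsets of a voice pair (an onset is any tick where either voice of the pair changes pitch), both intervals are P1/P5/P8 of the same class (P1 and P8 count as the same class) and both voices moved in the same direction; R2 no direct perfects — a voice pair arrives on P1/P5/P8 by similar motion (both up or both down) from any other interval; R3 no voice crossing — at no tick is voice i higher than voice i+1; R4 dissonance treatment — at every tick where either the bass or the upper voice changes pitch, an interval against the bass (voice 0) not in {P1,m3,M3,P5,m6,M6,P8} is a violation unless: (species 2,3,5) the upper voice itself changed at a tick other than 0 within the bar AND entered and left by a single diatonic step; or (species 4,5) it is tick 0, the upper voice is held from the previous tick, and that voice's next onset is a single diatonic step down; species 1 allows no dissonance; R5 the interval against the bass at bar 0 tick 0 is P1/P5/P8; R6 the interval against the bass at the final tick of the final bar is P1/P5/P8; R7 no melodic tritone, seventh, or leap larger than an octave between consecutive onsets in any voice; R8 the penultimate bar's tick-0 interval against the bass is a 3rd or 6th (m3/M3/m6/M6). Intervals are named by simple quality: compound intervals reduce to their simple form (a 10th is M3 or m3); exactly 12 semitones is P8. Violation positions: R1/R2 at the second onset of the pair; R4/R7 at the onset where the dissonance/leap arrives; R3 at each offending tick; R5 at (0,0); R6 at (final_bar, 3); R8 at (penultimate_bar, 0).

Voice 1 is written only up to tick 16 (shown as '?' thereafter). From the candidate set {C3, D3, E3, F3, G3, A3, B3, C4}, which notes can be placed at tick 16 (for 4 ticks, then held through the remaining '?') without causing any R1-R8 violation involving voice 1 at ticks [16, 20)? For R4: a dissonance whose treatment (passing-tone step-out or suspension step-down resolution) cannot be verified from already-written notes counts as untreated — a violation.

{A3, C3, E3}

C3: legal
D3: violates R4
E3: legal
F3: violates R4
G3: violates R2
A3: legal
B3: violates R4,R7
C4: violates R1,R2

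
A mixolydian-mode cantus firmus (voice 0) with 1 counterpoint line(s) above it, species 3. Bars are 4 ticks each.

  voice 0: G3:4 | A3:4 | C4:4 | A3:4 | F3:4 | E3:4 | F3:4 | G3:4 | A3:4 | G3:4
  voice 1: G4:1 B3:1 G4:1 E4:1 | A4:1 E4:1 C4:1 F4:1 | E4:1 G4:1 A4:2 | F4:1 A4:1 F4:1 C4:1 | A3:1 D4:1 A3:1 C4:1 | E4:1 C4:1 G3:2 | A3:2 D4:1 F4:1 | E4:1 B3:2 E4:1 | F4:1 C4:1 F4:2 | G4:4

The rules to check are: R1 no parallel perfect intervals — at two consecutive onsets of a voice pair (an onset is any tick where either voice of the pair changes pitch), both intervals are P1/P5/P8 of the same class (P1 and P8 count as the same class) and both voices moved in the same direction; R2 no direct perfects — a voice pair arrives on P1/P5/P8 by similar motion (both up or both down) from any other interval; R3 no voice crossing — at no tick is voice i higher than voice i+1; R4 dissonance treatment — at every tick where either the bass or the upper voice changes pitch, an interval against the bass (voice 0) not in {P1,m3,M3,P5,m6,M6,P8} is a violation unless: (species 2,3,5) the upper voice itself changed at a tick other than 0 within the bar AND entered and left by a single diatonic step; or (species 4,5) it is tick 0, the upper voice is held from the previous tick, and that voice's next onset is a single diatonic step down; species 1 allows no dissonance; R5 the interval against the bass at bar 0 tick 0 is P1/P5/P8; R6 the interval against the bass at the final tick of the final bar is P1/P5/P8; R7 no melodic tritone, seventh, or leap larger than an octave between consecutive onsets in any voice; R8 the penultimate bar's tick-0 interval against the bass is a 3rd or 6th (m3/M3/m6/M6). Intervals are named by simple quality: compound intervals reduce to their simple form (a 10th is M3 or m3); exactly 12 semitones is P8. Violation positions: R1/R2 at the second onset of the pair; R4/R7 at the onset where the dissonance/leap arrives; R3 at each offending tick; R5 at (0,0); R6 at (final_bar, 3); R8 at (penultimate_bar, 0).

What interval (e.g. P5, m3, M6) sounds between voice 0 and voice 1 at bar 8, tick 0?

m6

voice 0=A3 voice 1=F4 -> m6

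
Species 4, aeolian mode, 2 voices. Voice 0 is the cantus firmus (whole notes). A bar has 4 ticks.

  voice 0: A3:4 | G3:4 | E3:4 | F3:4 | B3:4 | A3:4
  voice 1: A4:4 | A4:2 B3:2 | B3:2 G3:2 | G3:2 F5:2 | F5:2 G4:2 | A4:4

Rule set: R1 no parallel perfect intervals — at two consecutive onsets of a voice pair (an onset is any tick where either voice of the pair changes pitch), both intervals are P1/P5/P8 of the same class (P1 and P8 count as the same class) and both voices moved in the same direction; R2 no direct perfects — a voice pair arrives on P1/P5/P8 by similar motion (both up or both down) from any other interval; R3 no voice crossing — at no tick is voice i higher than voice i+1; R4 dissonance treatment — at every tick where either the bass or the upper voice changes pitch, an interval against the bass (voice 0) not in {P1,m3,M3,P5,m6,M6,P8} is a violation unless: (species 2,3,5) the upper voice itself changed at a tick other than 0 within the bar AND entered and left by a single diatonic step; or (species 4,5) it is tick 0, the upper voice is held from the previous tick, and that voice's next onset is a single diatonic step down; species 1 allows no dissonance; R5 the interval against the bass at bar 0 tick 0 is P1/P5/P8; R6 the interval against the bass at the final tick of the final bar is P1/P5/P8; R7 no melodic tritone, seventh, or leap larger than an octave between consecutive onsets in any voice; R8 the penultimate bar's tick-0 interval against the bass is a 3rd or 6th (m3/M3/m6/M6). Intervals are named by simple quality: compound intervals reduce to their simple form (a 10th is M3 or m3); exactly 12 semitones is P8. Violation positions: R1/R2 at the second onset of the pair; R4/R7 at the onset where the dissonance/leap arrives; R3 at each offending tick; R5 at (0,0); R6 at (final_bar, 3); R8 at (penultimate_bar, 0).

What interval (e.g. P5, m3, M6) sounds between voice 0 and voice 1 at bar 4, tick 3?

voice 0=B3 voice 1=G4 -> m6

m6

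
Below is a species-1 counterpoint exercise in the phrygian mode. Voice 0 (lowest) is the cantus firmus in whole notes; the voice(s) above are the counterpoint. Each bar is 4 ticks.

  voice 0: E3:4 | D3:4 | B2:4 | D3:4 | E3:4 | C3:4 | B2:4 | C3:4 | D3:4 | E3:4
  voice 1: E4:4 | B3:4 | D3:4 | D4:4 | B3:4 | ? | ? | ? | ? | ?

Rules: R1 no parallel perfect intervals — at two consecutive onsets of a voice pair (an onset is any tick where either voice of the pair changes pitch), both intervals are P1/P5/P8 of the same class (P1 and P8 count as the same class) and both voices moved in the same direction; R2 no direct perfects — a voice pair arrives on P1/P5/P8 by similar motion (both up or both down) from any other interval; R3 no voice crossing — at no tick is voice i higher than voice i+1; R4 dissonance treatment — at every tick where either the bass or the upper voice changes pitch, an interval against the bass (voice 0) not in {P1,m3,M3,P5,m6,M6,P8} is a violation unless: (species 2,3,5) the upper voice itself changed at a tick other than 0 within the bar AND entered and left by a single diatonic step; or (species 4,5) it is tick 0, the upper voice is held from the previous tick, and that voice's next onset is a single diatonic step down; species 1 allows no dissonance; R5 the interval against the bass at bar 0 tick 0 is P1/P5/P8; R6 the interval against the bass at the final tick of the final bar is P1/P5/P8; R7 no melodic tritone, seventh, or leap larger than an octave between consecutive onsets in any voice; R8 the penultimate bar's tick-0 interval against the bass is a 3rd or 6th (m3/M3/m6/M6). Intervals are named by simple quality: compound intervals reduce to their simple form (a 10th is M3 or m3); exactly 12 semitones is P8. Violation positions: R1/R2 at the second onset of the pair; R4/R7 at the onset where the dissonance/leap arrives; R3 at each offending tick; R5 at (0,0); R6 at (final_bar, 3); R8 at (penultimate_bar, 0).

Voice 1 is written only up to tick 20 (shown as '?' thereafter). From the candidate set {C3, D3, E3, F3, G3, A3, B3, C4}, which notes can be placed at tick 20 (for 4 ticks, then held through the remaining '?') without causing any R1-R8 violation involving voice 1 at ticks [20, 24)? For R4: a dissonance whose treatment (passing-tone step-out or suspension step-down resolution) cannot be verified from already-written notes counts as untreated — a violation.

C3: violates R2,R7
D3: violates R4
E3: legal
F3: violates R4,R7
G3: violates R1
A3: legal
B3: violates R4
C4: legal

{A3, C4, E3}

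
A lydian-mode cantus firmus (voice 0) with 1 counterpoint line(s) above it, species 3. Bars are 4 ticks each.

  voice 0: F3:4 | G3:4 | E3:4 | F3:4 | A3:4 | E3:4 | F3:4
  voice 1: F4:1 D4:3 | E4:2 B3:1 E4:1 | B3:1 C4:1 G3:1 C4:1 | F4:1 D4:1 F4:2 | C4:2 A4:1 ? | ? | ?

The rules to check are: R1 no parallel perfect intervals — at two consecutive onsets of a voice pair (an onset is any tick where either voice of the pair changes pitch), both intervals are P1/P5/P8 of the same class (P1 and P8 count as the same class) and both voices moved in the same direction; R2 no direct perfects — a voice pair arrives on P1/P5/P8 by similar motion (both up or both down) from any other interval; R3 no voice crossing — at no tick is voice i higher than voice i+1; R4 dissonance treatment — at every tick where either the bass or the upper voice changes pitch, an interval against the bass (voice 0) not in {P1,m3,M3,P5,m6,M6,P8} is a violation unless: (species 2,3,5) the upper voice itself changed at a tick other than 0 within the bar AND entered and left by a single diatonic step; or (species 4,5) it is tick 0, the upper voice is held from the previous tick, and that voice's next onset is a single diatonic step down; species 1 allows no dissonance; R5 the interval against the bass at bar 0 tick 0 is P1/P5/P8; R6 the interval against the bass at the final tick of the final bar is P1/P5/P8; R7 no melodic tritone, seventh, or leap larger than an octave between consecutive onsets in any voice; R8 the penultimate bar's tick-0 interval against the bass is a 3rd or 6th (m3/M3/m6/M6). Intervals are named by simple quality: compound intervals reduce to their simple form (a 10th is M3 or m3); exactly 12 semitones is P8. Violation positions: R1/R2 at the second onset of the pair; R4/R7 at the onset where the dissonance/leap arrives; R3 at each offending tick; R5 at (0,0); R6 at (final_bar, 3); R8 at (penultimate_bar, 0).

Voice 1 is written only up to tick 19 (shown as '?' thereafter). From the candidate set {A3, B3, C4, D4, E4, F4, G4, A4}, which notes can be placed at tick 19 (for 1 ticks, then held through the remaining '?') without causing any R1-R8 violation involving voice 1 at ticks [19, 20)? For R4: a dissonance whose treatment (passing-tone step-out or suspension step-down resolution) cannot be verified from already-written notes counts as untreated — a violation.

{A3, A4, C4, E4, F4}

A3: legal
B3: violates R4,R7
C4: legal
D4: violates R4
E4: legal
F4: legal
G4: violates R4
A4: legal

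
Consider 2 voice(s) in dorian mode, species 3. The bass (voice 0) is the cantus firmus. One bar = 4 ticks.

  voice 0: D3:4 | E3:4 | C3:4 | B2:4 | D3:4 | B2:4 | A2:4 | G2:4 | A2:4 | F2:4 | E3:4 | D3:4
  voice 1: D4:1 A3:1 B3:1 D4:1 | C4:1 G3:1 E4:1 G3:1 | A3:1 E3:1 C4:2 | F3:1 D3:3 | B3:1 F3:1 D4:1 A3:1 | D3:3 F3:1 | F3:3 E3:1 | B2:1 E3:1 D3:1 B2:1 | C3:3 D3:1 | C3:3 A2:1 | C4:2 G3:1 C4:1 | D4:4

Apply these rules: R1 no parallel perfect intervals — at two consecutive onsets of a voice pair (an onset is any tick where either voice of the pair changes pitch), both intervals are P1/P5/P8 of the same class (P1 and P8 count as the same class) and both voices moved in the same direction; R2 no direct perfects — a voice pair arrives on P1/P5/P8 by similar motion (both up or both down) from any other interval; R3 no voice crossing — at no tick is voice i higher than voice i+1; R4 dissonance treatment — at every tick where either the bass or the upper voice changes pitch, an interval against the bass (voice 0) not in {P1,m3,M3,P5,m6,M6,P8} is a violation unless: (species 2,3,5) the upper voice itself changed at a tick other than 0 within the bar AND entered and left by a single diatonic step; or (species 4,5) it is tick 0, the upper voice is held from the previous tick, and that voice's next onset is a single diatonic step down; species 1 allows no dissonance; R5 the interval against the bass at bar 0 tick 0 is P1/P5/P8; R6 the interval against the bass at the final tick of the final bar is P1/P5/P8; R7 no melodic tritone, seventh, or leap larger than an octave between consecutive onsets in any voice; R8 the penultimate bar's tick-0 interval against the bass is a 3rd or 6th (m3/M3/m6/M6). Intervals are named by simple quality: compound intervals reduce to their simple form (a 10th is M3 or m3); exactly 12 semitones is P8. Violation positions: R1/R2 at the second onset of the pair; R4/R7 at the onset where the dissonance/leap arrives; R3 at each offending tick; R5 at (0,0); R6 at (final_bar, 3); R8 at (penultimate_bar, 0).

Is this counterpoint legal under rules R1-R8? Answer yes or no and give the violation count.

No (6 violations)

bar 0: v0=D3 v1=D4 (P8)
bar 1: v0=E3 v1=C4 (m6)
bar 2: v0=C3 v1=A3 (M6)
bar 3: v0=B2 v1=F3 (TT)
bar 4: v0=D3 v1=B3 (M6)
bar 5: v0=B2 v1=D3 (m3)
bar 6: v0=A2 v1=F3 (m6)
bar 7: v0=G2 v1=B2 (M3)
bar 8: v0=A2 v1=C3 (m3)
bar 9: v0=F2 v1=C3 (P5)
bar 10: v0=E3 v1=C4 (m6)
bar 11: v0=D3 v1=D4 (P8)
  R4 @ bar3.0: B2/F3 TT untreated
  R7 @ bar4.1: B3->F3 leap 6st
  R4 @ bar5.3: B2/F3 TT untreated
  R2 @ bar9.0: A2/D3 P4 -> F2/C3 P5 similar
  R7 @ bar10.0: F2->E3 leap 11st
  R7 @ bar10.0: A2->C4 leap 15st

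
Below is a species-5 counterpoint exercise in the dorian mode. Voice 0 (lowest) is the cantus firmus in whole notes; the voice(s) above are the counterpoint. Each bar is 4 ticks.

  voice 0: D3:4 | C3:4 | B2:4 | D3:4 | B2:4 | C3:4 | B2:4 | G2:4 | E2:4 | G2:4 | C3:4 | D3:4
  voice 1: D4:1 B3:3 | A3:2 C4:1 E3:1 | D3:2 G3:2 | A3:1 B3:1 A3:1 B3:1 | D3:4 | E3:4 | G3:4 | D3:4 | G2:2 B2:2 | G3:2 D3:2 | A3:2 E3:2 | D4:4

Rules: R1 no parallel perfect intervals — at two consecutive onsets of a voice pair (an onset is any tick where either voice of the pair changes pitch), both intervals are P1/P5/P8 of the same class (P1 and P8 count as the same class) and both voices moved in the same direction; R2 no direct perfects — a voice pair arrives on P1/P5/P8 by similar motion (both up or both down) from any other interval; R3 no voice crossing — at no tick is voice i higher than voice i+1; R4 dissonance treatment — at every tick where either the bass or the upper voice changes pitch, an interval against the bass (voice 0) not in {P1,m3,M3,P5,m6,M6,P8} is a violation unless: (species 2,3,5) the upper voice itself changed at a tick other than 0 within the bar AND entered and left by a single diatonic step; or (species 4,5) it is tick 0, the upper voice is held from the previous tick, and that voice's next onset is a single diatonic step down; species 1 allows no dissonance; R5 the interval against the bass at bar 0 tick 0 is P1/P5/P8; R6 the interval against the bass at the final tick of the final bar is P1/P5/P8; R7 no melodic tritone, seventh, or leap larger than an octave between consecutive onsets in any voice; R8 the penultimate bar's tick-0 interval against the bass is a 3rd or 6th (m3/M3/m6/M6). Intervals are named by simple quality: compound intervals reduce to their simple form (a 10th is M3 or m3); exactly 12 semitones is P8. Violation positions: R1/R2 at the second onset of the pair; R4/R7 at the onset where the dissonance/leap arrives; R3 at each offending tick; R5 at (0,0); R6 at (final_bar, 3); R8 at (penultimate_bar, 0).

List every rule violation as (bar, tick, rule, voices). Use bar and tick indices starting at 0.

(3, 0, R2, (0, 1))
(7, 0, R2, (0, 1))
(9, 0, R2, (0, 1))
(11, 0, R2, (0, 1))
(11, 0, R7, (1,))

bar 0: v0=D3 v1=D4 downbeat P8
bar 1: v0=C3 v1=A3 downbeat M6
bar 2: v0=B2 v1=D3 downbeat m3
bar 3: v0=D3 v1=A3 downbeat P5
bar 4: v0=B2 v1=D3 downbeat m3
bar 5: v0=C3 v1=E3 downbeat M3
bar 6: v0=B2 v1=G3 downbeat m6
bar 7: v0=G2 v1=D3 downbeat P5
bar 8: v0=E2 v1=G2 downbeat m3
bar 9: v0=G2 v1=G3 downbeat P8
bar 10: v0=C3 v1=A3 downbeat M6
bar 11: v0=D3 v1=D4 downbeat P8
  -> R2 @ bar 3 tick 0 v(0, 1): B2/G3 m6 -> D3/A3 P5 similar
  -> R2 @ bar 7 tick 0 v(0, 1): B2/G3 m6 -> G2/D3 P5 similar
  -> R2 @ bar 9 tick 0 v(0, 1): E2/B2 P5 -> G2/G3 P8 similar
  -> R2 @ bar 11 tick 0 v(0, 1): C3/E3 M3 -> D3/D4 P8 similar
  -> R7 @ bar 11 tick 0 v(1,): E3->D4 leap 10st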